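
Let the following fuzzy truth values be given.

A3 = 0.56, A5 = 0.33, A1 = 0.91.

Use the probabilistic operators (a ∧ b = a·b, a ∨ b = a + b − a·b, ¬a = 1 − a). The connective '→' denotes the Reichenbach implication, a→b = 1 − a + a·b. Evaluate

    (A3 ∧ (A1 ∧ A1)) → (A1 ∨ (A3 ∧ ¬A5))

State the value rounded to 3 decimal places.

0.974

A1 ∧ A1 = a·b on (0.9100, 0.9100) = 0.8281
A3 ∧ (A1 ∧ A1) = a·b on (0.5600, 0.8281) = 0.4637
¬A5 = 1 − 0.3300 = 0.6700
A3 ∧ ¬A5 = a·b on (0.5600, 0.6700) = 0.3752
A1 ∨ (A3 ∧ ¬A5) = a + b − a·b on (0.9100, 0.3752) = 0.9438
(A3 ∧ (A1 ∧ A1)) → (A1 ∨ (A3 ∧ ¬A5))  [Reichenbach: 1 − a + a·b] with a=0.4637, b=0.9438 → 0.9739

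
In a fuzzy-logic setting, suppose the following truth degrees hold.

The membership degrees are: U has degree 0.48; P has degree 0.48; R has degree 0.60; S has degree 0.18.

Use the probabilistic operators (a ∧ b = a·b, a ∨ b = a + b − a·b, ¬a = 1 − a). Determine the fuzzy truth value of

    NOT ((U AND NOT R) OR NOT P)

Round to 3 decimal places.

0.388

NOT R = 1 − 0.6000 = 0.4000
U AND NOT R = a·b on (0.4800, 0.4000) = 0.1920
NOT P = 1 − 0.4800 = 0.5200
(U AND NOT R) OR NOT P = a + b − a·b on (0.1920, 0.5200) = 0.6122
NOT ((U AND NOT R) OR NOT P) = 1 − 0.6122 = 0.3878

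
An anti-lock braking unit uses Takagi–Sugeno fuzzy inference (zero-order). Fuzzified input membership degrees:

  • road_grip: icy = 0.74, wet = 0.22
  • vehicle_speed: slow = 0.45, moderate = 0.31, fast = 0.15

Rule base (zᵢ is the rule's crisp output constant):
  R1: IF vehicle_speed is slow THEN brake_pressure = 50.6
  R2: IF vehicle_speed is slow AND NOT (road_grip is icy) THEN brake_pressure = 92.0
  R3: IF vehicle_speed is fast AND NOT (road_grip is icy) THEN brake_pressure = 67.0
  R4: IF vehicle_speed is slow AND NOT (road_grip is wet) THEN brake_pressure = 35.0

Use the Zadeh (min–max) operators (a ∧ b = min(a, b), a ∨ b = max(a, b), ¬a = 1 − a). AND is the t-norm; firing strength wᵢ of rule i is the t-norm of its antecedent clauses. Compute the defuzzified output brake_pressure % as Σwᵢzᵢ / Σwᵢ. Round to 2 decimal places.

R1 (z=50.6): slow=0.45 → w = 0.45
R2 (z=92.0): slow=0.45, ¬icy=1−0.74=0.26; AND[min(a, b)] → w = 0.26
R3 (z=67.0): fast=0.15, ¬icy=1−0.74=0.26; AND[min(a, b)] → w = 0.15
R4 (z=35.0): slow=0.45, ¬wet=1−0.22=0.78; AND[min(a, b)] → w = 0.45
Weighted average = (0.45·50.6 + 0.26·92.0 + 0.15·67.0 + 0.45·35.0) / (0.45 + 0.26 + 0.15 + 0.45)
  = 72.4900 / 1.3100 = 55.34

55.34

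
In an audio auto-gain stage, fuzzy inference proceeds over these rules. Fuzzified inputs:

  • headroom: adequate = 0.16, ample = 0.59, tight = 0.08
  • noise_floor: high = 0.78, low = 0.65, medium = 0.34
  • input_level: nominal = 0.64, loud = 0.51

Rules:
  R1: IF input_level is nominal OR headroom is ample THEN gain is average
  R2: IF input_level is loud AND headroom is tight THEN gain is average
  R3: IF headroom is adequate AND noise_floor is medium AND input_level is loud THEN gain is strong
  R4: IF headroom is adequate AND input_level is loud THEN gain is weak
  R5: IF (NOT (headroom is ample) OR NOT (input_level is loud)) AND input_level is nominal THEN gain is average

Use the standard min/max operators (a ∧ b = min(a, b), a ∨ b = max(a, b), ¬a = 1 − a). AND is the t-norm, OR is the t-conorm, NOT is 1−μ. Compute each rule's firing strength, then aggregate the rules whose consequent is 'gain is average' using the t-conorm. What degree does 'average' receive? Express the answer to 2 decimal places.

0.64

R1: nominal=0.64, ample=0.59; OR[max(a, b)] → w = 0.64
R2: loud=0.51, tight=0.08; AND[min(a, b)] → w = 0.08
R3: adequate=0.16, medium=0.34, loud=0.51; AND[min(a, b)] → w = 0.16
R4: adequate=0.16, loud=0.51; AND[min(a, b)] → w = 0.16
R5: (¬ample=1−0.59=0.41 OR ¬loud=1−0.51=0.49) = 0.49; AND[min(a, b)] with nominal=0.64 → w = 0.49
Rules with consequent 'average': {R1, R2, R5} → strengths 0.64, 0.08, 0.49
Aggregate via t-conorm [max(a, b)]: 0.64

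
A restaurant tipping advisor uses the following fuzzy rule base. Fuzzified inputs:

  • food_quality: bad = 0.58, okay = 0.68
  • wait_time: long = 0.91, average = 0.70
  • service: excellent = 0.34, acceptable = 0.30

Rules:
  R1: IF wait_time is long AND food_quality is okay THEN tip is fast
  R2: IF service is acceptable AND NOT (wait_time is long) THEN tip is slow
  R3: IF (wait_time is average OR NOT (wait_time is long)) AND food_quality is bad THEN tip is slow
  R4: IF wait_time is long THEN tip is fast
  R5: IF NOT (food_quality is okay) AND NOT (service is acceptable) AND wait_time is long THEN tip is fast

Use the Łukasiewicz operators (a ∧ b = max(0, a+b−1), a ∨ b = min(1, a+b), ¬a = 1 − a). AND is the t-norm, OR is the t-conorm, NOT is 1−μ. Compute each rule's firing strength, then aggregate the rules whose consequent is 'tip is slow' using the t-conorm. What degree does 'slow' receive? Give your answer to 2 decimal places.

0.37

R1: long=0.91, okay=0.68; AND[max(0, a+b−1)] → w = 0.59
R2: acceptable=0.30, ¬long=1−0.91=0.09; AND[max(0, a+b−1)] → w = 0.00
R3: (average=0.70 OR ¬long=1−0.91=0.09) = 0.79; AND[max(0, a+b−1)] with bad=0.58 → w = 0.37
R4: long=0.91 → w = 0.91
R5: ¬okay=1−0.68=0.32, ¬acceptable=1−0.30=0.70, long=0.91; AND[max(0, a+b−1)] → w = 0.00
Rules with consequent 'slow': {R2, R3} → strengths 0.00, 0.37
Aggregate via t-conorm [min(1, a+b)]: 0.37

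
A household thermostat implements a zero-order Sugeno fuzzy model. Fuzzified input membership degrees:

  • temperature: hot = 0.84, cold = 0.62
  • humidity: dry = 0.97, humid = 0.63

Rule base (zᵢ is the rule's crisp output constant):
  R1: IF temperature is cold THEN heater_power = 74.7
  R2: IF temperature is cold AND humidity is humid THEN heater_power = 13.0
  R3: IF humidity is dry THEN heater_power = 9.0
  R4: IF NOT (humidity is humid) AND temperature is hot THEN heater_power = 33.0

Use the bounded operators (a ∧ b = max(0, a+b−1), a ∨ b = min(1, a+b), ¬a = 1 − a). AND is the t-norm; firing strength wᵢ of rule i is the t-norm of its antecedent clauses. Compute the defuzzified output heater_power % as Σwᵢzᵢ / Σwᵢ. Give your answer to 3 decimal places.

R1 (z=74.7): cold=0.62 → w = 0.62
R2 (z=13.0): cold=0.62, humid=0.63; AND[max(0, a+b−1)] → w = 0.25
R3 (z=9.0): dry=0.97 → w = 0.97
R4 (z=33.0): ¬humid=1−0.63=0.37, hot=0.84; AND[max(0, a+b−1)] → w = 0.21
Weighted average = (0.62·74.7 + 0.25·13.0 + 0.97·9.0 + 0.21·33.0) / (0.62 + 0.25 + 0.97 + 0.21)
  = 65.2240 / 2.0500 = 31.817

31.817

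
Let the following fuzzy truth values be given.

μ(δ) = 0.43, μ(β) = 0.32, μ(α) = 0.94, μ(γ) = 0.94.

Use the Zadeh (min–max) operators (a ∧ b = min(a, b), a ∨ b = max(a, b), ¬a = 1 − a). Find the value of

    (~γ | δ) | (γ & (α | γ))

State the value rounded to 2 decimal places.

0.94

~γ = 1 − 0.94 = 0.06
~γ | δ = max(a, b) on (0.06, 0.43) = 0.43
α | γ = max(a, b) on (0.94, 0.94) = 0.94
γ & (α | γ) = min(a, b) on (0.94, 0.94) = 0.94
(~γ | δ) | (γ & (α | γ)) = max(a, b) on (0.43, 0.94) = 0.94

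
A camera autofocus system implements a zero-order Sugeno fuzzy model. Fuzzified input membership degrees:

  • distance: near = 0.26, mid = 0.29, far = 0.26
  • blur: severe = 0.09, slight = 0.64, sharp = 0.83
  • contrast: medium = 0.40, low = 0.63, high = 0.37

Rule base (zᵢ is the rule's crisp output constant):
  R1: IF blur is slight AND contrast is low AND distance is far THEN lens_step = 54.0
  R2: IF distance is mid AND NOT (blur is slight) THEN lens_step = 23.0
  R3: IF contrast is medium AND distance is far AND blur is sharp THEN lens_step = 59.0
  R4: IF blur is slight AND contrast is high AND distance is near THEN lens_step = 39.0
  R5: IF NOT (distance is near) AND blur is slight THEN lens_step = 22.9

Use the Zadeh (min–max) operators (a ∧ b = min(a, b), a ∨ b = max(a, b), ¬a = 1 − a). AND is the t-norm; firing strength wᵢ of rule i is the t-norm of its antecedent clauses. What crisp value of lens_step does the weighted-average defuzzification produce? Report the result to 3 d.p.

35.582

R1 (z=54.0): slight=0.64, low=0.63, far=0.26; AND[min(a, b)] → w = 0.26
R2 (z=23.0): mid=0.29, ¬slight=1−0.64=0.36; AND[min(a, b)] → w = 0.29
R3 (z=59.0): medium=0.40, far=0.26, sharp=0.83; AND[min(a, b)] → w = 0.26
R4 (z=39.0): slight=0.64, high=0.37, near=0.26; AND[min(a, b)] → w = 0.26
R5 (z=22.9): ¬near=1−0.26=0.74, slight=0.64; AND[min(a, b)] → w = 0.64
Weighted average = (0.26·54.0 + 0.29·23.0 + 0.26·59.0 + 0.26·39.0 + 0.64·22.9) / (0.26 + 0.29 + 0.26 + 0.26 + 0.64)
  = 60.8460 / 1.7100 = 35.582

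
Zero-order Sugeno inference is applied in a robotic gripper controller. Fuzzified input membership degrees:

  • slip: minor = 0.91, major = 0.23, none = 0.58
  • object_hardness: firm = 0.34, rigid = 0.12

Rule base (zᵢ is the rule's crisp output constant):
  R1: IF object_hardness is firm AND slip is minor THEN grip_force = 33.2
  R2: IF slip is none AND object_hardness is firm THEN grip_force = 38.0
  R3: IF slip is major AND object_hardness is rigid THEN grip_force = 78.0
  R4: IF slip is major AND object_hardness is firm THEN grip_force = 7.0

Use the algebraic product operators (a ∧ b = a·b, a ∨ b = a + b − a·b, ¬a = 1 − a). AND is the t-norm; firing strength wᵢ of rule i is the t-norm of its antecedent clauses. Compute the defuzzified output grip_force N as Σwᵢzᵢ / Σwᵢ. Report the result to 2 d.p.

R1 (z=33.2): firm=0.34, minor=0.91; AND[a·b] → w = 0.3094
R2 (z=38.0): none=0.58, firm=0.34; AND[a·b] → w = 0.1972
R3 (z=78.0): major=0.23, rigid=0.12; AND[a·b] → w = 0.0276
R4 (z=7.0): major=0.23, firm=0.34; AND[a·b] → w = 0.0782
Weighted average = (0.3094·33.2 + 0.1972·38.0 + 0.0276·78.0 + 0.0782·7.0) / (0.3094 + 0.1972 + 0.0276 + 0.0782)
  = 20.4659 / 0.6124 = 33.42

33.42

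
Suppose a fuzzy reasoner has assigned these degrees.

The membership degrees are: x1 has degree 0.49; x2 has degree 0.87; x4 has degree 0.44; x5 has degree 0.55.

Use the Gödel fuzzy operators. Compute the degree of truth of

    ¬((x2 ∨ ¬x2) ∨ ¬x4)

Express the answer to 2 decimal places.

0.13

¬x2 = 1 − 0.87 = 0.13
x2 ∨ ¬x2 = max(a, b) on (0.87, 0.13) = 0.87
¬x4 = 1 − 0.44 = 0.56
(x2 ∨ ¬x2) ∨ ¬x4 = max(a, b) on (0.87, 0.56) = 0.87
¬((x2 ∨ ¬x2) ∨ ¬x4) = 1 − 0.87 = 0.13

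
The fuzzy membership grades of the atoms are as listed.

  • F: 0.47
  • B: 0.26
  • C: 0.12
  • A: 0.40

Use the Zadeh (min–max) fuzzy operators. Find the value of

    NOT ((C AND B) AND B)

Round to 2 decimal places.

C AND B = min(a, b) on (0.12, 0.26) = 0.12
(C AND B) AND B = min(a, b) on (0.12, 0.26) = 0.12
NOT ((C AND B) AND B) = 1 − 0.12 = 0.88

0.88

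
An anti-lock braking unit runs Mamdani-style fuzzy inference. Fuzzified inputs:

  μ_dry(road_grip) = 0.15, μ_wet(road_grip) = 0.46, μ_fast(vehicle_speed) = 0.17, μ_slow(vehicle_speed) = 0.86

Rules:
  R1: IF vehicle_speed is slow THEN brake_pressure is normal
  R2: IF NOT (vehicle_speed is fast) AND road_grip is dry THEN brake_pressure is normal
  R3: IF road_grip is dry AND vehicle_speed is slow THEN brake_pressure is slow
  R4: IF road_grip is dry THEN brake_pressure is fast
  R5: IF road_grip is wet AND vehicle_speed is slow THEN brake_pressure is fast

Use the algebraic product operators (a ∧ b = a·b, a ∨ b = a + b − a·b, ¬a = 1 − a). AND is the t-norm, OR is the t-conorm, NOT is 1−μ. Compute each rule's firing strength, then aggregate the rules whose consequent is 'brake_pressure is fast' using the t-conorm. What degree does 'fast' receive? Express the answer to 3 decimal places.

0.486

R1: slow=0.86 → w = 0.8600
R2: ¬fast=1−0.17=0.83, dry=0.15; AND[a·b] → w = 0.1245
R3: dry=0.15, slow=0.86; AND[a·b] → w = 0.1290
R4: dry=0.15 → w = 0.1500
R5: wet=0.46, slow=0.86; AND[a·b] → w = 0.3956
Rules with consequent 'fast': {R4, R5} → strengths 0.1500, 0.3956
Aggregate via t-conorm [a + b − a·b]: 0.4863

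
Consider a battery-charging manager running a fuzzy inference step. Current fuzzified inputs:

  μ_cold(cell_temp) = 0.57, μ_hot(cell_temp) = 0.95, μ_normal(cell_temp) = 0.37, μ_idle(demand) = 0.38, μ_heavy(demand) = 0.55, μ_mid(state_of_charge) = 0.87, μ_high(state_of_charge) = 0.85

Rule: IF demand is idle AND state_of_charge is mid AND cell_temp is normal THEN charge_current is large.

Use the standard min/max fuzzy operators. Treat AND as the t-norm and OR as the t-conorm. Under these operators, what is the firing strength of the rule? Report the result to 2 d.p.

firing strength: idle=0.38, mid=0.87, normal=0.37; AND[min(a, b)] → w = 0.37

0.37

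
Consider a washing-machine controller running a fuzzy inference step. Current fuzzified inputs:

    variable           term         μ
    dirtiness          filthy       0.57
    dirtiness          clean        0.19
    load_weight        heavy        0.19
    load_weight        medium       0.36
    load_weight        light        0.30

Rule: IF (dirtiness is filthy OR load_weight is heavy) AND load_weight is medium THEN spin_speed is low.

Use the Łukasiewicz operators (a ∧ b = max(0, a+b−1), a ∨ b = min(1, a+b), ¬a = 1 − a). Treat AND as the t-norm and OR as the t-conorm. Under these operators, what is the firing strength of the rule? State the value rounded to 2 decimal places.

firing strength: (filthy=0.57 OR heavy=0.19) = 0.76; AND[max(0, a+b−1)] with medium=0.36 → w = 0.12

0.12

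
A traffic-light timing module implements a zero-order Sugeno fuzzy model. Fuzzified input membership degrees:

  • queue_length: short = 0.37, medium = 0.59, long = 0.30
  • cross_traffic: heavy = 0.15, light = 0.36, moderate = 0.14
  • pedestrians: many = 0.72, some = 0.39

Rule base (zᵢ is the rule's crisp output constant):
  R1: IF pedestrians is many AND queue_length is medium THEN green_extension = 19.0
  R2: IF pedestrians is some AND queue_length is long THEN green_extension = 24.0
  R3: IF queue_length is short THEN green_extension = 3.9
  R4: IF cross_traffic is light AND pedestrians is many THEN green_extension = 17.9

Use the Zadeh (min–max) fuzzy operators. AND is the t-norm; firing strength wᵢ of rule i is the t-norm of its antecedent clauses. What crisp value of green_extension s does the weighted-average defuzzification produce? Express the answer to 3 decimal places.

R1 (z=19.0): many=0.72, medium=0.59; AND[min(a, b)] → w = 0.59
R2 (z=24.0): some=0.39, long=0.30; AND[min(a, b)] → w = 0.30
R3 (z=3.9): short=0.37 → w = 0.37
R4 (z=17.9): light=0.36, many=0.72; AND[min(a, b)] → w = 0.36
Weighted average = (0.59·19.0 + 0.30·24.0 + 0.37·3.9 + 0.36·17.9) / (0.59 + 0.30 + 0.37 + 0.36)
  = 26.2970 / 1.6200 = 16.233

16.233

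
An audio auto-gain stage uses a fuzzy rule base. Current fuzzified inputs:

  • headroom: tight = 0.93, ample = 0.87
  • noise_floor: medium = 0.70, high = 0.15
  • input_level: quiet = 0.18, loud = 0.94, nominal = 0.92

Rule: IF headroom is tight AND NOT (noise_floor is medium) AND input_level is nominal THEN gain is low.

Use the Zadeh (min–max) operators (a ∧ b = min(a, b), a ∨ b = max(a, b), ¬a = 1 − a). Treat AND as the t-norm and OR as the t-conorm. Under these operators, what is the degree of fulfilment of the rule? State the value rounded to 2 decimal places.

0.30

firing strength: tight=0.93, ¬medium=1−0.70=0.30, nominal=0.92; AND[min(a, b)] → w = 0.30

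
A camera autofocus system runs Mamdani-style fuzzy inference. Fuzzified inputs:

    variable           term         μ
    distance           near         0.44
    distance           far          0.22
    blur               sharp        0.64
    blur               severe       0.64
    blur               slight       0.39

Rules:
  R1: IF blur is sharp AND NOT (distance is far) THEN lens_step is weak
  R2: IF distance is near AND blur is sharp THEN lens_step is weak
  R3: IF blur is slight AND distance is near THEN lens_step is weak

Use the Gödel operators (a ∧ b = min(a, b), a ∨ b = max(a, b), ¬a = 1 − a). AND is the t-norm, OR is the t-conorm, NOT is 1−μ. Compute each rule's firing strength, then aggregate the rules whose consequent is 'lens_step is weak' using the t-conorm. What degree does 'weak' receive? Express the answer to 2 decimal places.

0.64

R1: sharp=0.64, ¬far=1−0.22=0.78; AND[min(a, b)] → w = 0.64
R2: near=0.44, sharp=0.64; AND[min(a, b)] → w = 0.44
R3: slight=0.39, near=0.44; AND[min(a, b)] → w = 0.39
Rules with consequent 'weak': {R1, R2, R3} → strengths 0.64, 0.44, 0.39
Aggregate via t-conorm [max(a, b)]: 0.64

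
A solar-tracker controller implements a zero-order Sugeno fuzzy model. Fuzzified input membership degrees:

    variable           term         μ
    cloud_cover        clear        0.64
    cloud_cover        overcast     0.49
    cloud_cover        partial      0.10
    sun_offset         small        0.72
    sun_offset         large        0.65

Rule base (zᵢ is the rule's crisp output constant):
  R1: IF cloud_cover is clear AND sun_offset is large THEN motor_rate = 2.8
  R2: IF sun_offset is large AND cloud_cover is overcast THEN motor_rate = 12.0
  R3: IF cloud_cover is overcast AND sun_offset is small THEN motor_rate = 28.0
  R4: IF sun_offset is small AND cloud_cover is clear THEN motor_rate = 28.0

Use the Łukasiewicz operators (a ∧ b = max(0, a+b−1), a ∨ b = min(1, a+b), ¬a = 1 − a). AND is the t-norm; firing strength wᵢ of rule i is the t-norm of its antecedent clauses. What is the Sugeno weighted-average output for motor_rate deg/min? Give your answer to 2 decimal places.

18.45

R1 (z=2.8): clear=0.64, large=0.65; AND[max(0, a+b−1)] → w = 0.29
R2 (z=12.0): large=0.65, overcast=0.49; AND[max(0, a+b−1)] → w = 0.14
R3 (z=28.0): overcast=0.49, small=0.72; AND[max(0, a+b−1)] → w = 0.21
R4 (z=28.0): small=0.72, clear=0.64; AND[max(0, a+b−1)] → w = 0.36
Weighted average = (0.29·2.8 + 0.14·12.0 + 0.21·28.0 + 0.36·28.0) / (0.29 + 0.14 + 0.21 + 0.36)
  = 18.4520 / 1.0000 = 18.45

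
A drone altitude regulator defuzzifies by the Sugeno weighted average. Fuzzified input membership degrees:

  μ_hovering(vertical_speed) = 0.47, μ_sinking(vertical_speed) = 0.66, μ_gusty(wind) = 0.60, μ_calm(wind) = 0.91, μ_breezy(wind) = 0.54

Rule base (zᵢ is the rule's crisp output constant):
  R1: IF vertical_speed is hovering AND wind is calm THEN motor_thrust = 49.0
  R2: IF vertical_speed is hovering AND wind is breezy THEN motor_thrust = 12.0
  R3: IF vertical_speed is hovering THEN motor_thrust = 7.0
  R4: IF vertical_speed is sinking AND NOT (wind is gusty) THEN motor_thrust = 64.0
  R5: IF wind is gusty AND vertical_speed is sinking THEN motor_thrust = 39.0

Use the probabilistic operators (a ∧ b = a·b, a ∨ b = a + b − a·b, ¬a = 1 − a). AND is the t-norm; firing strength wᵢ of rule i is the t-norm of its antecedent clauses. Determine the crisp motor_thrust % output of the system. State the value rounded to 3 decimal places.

32.919

R1 (z=49.0): hovering=0.47, calm=0.91; AND[a·b] → w = 0.4277
R2 (z=12.0): hovering=0.47, breezy=0.54; AND[a·b] → w = 0.2538
R3 (z=7.0): hovering=0.47 → w = 0.4700
R4 (z=64.0): sinking=0.66, ¬gusty=1−0.60=0.40; AND[a·b] → w = 0.2640
R5 (z=39.0): gusty=0.60, sinking=0.66; AND[a·b] → w = 0.3960
Weighted average = (0.4277·49.0 + 0.2538·12.0 + 0.4700·7.0 + 0.2640·64.0 + 0.3960·39.0) / (0.4277 + 0.2538 + 0.4700 + 0.2640 + 0.3960)
  = 59.6329 / 1.8115 = 32.919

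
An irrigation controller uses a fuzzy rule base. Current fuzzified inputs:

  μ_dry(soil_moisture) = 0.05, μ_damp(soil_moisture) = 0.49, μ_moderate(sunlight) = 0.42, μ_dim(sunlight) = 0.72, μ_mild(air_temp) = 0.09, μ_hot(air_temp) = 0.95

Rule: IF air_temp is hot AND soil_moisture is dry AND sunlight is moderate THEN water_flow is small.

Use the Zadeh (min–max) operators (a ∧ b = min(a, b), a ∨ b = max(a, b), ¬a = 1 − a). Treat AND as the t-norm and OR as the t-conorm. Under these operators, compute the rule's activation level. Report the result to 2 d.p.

firing strength: hot=0.95, dry=0.05, moderate=0.42; AND[min(a, b)] → w = 0.05

0.05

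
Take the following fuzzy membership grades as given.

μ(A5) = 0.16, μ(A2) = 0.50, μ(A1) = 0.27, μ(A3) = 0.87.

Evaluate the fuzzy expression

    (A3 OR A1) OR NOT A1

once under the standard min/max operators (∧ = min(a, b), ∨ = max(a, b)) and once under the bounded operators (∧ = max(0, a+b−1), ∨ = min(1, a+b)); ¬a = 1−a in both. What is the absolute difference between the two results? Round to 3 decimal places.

Under standard min/max:
  A3 OR A1 = max(a, b) on (0.87, 0.27) = 0.87
  NOT A1 = 1 − 0.27 = 0.73
  (A3 OR A1) OR NOT A1 = max(a, b) on (0.87, 0.73) = 0.87
  → value = 0.8700
Under bounded:
  A3 OR A1 = min(1, a+b) on (0.87, 0.27) = 1.00
  NOT A1 = 1 − 0.27 = 0.73
  (A3 OR A1) OR NOT A1 = min(1, a+b) on (1.00, 0.73) = 1.00
  → value = 1.0000
|0.8700 − 1.0000| = 0.130

0.130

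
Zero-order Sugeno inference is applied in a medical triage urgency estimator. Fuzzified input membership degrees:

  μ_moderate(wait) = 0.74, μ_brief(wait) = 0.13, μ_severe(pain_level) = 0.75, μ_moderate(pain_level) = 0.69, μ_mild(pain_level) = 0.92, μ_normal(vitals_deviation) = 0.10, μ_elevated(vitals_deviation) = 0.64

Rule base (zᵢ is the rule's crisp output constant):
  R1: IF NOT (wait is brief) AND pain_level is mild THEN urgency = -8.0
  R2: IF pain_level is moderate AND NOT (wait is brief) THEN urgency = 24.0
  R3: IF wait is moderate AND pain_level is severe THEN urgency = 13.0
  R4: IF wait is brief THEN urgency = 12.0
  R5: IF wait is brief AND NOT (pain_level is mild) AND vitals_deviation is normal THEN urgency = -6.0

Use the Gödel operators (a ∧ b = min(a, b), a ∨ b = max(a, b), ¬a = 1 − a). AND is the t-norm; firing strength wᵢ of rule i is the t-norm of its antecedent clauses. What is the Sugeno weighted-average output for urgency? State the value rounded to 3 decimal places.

8.088

R1 (z=-8.0): ¬brief=1−0.13=0.87, mild=0.92; AND[min(a, b)] → w = 0.87
R2 (z=24.0): moderate=0.69, ¬brief=1−0.13=0.87; AND[min(a, b)] → w = 0.69
R3 (z=13.0): moderate=0.74, severe=0.75; AND[min(a, b)] → w = 0.74
R4 (z=12.0): brief=0.13 → w = 0.13
R5 (z=-6.0): brief=0.13, ¬mild=1−0.92=0.08, normal=0.10; AND[min(a, b)] → w = 0.08
Weighted average = (0.87·-8.0 + 0.69·24.0 + 0.74·13.0 + 0.13·12.0 + 0.08·-6.0) / (0.87 + 0.69 + 0.74 + 0.13 + 0.08)
  = 20.3000 / 2.5100 = 8.088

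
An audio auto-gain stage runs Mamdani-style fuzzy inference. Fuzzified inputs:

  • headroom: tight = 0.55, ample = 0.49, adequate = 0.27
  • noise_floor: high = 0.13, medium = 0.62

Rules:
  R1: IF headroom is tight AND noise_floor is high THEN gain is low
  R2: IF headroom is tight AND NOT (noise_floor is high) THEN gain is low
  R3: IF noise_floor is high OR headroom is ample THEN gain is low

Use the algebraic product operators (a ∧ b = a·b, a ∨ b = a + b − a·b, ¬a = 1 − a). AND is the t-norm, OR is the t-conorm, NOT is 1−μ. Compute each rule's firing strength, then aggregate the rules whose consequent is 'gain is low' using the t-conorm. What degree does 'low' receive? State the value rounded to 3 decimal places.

0.785

R1: tight=0.55, high=0.13; AND[a·b] → w = 0.0715
R2: tight=0.55, ¬high=1−0.13=0.87; AND[a·b] → w = 0.4785
R3: high=0.13, ample=0.49; OR[a + b − a·b] → w = 0.5563
Rules with consequent 'low': {R1, R2, R3} → strengths 0.0715, 0.4785, 0.5563
Aggregate via t-conorm [a + b − a·b]: 0.7852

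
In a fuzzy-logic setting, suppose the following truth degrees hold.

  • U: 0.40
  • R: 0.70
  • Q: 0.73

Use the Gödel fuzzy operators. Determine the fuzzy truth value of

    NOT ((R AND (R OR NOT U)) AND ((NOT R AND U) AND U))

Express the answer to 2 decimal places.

NOT U = 1 − 0.40 = 0.60
R OR NOT U = max(a, b) on (0.70, 0.60) = 0.70
R AND (R OR NOT U) = min(a, b) on (0.70, 0.70) = 0.70
NOT R = 1 − 0.70 = 0.30
NOT R AND U = min(a, b) on (0.30, 0.40) = 0.30
(NOT R AND U) AND U = min(a, b) on (0.30, 0.40) = 0.30
(R AND (R OR NOT U)) AND ((NOT R AND U) AND U) = min(a, b) on (0.70, 0.30) = 0.30
NOT ((R AND (R OR NOT U)) AND ((NOT R AND U) AND U)) = 1 − 0.30 = 0.70

0.70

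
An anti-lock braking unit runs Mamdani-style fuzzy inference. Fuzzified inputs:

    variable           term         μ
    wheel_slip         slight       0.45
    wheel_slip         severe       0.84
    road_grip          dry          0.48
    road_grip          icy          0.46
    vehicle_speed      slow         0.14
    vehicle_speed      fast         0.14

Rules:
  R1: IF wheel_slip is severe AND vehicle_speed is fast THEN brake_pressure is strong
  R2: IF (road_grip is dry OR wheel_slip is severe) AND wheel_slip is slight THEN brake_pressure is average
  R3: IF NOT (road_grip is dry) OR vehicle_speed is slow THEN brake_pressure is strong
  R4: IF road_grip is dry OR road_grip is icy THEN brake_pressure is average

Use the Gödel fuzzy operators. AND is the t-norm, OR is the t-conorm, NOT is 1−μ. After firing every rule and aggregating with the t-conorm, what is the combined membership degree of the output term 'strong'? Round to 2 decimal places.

0.52

R1: severe=0.84, fast=0.14; AND[min(a, b)] → w = 0.14
R2: (dry=0.48 OR severe=0.84) = 0.84; AND[min(a, b)] with slight=0.45 → w = 0.45
R3: ¬dry=1−0.48=0.52, slow=0.14; OR[max(a, b)] → w = 0.52
R4: dry=0.48, icy=0.46; OR[max(a, b)] → w = 0.48
Rules with consequent 'strong': {R1, R3} → strengths 0.14, 0.52
Aggregate via t-conorm [max(a, b)]: 0.52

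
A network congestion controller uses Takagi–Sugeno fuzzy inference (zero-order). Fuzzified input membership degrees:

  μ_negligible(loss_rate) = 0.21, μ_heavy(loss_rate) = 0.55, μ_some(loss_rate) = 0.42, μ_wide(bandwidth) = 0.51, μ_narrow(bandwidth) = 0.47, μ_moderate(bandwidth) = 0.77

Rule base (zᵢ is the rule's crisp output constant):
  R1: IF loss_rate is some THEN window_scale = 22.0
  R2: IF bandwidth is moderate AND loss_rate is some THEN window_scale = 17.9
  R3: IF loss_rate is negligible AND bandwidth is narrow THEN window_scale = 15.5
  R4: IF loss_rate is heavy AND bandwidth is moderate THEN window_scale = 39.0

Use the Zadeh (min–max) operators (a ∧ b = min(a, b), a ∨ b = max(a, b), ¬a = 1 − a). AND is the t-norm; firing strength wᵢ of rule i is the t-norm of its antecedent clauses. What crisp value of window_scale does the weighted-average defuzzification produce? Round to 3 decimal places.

R1 (z=22.0): some=0.42 → w = 0.42
R2 (z=17.9): moderate=0.77, some=0.42; AND[min(a, b)] → w = 0.42
R3 (z=15.5): negligible=0.21, narrow=0.47; AND[min(a, b)] → w = 0.21
R4 (z=39.0): heavy=0.55, moderate=0.77; AND[min(a, b)] → w = 0.55
Weighted average = (0.42·22.0 + 0.42·17.9 + 0.21·15.5 + 0.55·39.0) / (0.42 + 0.42 + 0.21 + 0.55)
  = 41.4630 / 1.6000 = 25.914

25.914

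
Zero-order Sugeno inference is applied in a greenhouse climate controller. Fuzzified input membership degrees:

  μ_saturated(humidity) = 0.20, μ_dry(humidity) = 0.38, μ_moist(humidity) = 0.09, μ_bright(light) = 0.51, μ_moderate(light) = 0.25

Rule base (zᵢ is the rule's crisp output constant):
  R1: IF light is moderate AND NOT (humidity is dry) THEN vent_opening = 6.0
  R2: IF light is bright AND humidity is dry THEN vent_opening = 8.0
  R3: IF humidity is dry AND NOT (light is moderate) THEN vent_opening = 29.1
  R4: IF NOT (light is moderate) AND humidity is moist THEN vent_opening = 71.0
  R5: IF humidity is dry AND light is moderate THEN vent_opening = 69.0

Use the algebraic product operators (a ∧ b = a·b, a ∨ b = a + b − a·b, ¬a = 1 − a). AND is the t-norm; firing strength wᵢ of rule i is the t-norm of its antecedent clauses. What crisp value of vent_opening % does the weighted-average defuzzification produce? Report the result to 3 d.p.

27.780

R1 (z=6.0): moderate=0.25, ¬dry=1−0.38=0.62; AND[a·b] → w = 0.1550
R2 (z=8.0): bright=0.51, dry=0.38; AND[a·b] → w = 0.1938
R3 (z=29.1): dry=0.38, ¬moderate=1−0.25=0.75; AND[a·b] → w = 0.2850
R4 (z=71.0): ¬moderate=1−0.25=0.75, moist=0.09; AND[a·b] → w = 0.0675
R5 (z=69.0): dry=0.38, moderate=0.25; AND[a·b] → w = 0.0950
Weighted average = (0.1550·6.0 + 0.1938·8.0 + 0.2850·29.1 + 0.0675·71.0 + 0.0950·69.0) / (0.1550 + 0.1938 + 0.2850 + 0.0675 + 0.0950)
  = 22.1214 / 0.7963 = 27.780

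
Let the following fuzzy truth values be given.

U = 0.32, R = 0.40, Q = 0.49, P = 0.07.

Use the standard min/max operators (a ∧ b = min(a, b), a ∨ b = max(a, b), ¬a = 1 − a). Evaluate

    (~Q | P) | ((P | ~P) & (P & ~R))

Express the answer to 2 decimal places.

~Q = 1 − 0.49 = 0.51
~Q | P = max(a, b) on (0.51, 0.07) = 0.51
~P = 1 − 0.07 = 0.93
P | ~P = max(a, b) on (0.07, 0.93) = 0.93
~R = 1 − 0.40 = 0.60
P & ~R = min(a, b) on (0.07, 0.60) = 0.07
(P | ~P) & (P & ~R) = min(a, b) on (0.93, 0.07) = 0.07
(~Q | P) | ((P | ~P) & (P & ~R)) = max(a, b) on (0.51, 0.07) = 0.51

0.51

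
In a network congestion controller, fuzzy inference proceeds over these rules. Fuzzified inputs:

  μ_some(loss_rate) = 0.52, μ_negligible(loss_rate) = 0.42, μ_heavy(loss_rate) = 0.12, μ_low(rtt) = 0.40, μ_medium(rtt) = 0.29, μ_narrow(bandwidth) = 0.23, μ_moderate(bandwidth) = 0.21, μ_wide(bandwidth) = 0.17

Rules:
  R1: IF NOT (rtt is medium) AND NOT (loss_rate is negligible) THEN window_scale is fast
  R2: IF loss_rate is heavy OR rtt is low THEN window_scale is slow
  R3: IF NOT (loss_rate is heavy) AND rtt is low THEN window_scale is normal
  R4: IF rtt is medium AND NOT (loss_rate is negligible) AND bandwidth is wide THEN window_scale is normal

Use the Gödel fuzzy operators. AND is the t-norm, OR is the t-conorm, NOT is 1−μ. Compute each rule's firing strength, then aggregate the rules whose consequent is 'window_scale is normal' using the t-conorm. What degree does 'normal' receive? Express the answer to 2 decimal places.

0.40

R1: ¬medium=1−0.29=0.71, ¬negligible=1−0.42=0.58; AND[min(a, b)] → w = 0.58
R2: heavy=0.12, low=0.40; OR[max(a, b)] → w = 0.40
R3: ¬heavy=1−0.12=0.88, low=0.40; AND[min(a, b)] → w = 0.40
R4: medium=0.29, ¬negligible=1−0.42=0.58, wide=0.17; AND[min(a, b)] → w = 0.17
Rules with consequent 'normal': {R3, R4} → strengths 0.40, 0.17
Aggregate via t-conorm [max(a, b)]: 0.40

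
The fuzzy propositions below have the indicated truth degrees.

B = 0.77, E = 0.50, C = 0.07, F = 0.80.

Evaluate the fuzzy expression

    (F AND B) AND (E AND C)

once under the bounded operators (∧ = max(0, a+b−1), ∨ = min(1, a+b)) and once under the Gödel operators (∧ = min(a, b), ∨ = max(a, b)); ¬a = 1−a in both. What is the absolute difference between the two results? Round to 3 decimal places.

Under bounded:
  F AND B = max(0, a+b−1) on (0.80, 0.77) = 0.57
  E AND C = max(0, a+b−1) on (0.50, 0.07) = 0.00
  (F AND B) AND (E AND C) = max(0, a+b−1) on (0.57, 0.00) = 0.00
  → value = 0.0000
Under Gödel:
  F AND B = min(a, b) on (0.80, 0.77) = 0.77
  E AND C = min(a, b) on (0.50, 0.07) = 0.07
  (F AND B) AND (E AND C) = min(a, b) on (0.77, 0.07) = 0.07
  → value = 0.0700
|0.0000 − 0.0700| = 0.070

0.070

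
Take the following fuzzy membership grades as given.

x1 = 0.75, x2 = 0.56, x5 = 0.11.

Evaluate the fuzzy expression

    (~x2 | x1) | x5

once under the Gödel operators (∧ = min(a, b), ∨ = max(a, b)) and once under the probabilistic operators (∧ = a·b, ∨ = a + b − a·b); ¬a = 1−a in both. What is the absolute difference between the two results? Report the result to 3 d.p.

0.125

Under Gödel:
  ~x2 = 1 − 0.56 = 0.44
  ~x2 | x1 = max(a, b) on (0.44, 0.75) = 0.75
  (~x2 | x1) | x5 = max(a, b) on (0.75, 0.11) = 0.75
  → value = 0.7500
Under probabilistic:
  ~x2 = 1 − 0.5600 = 0.4400
  ~x2 | x1 = a + b − a·b on (0.4400, 0.7500) = 0.8600
  (~x2 | x1) | x5 = a + b − a·b on (0.8600, 0.1100) = 0.8754
  → value = 0.8754
|0.7500 − 0.8754| = 0.125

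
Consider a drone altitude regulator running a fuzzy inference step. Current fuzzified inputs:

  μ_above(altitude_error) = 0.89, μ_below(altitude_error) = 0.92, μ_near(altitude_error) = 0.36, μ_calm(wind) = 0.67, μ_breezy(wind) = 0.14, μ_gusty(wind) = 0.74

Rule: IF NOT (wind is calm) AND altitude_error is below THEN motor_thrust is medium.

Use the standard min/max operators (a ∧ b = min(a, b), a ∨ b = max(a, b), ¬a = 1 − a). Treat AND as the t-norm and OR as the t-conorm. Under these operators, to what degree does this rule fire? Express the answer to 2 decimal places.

0.33

firing strength: ¬calm=1−0.67=0.33, below=0.92; AND[min(a, b)] → w = 0.33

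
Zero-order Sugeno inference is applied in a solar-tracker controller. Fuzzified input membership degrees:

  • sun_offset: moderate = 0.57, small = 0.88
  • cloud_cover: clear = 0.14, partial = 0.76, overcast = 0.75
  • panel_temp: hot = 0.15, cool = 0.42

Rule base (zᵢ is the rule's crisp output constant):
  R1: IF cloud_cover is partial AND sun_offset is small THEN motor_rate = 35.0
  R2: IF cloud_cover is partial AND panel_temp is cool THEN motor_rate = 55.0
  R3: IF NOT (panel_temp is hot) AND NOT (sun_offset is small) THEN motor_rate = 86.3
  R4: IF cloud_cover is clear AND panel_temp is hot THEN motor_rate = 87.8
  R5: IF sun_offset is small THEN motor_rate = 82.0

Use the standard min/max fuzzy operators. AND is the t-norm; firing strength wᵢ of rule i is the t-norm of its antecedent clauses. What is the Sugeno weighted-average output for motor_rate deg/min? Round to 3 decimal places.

62.288

R1 (z=35.0): partial=0.76, small=0.88; AND[min(a, b)] → w = 0.76
R2 (z=55.0): partial=0.76, cool=0.42; AND[min(a, b)] → w = 0.42
R3 (z=86.3): ¬hot=1−0.15=0.85, ¬small=1−0.88=0.12; AND[min(a, b)] → w = 0.12
R4 (z=87.8): clear=0.14, hot=0.15; AND[min(a, b)] → w = 0.14
R5 (z=82.0): small=0.88 → w = 0.88
Weighted average = (0.76·35.0 + 0.42·55.0 + 0.12·86.3 + 0.14·87.8 + 0.88·82.0) / (0.76 + 0.42 + 0.12 + 0.14 + 0.88)
  = 144.5080 / 2.3200 = 62.288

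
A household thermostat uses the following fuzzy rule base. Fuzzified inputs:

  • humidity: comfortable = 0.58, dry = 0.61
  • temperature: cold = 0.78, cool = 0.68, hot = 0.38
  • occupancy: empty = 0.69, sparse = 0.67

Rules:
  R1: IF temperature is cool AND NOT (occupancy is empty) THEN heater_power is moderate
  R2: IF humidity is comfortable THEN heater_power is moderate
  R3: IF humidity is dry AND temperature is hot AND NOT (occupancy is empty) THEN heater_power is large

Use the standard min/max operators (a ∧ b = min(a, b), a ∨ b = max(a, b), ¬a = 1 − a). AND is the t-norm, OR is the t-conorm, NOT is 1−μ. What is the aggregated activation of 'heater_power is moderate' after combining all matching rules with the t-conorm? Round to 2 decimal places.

0.58

R1: cool=0.68, ¬empty=1−0.69=0.31; AND[min(a, b)] → w = 0.31
R2: comfortable=0.58 → w = 0.58
R3: dry=0.61, hot=0.38, ¬empty=1−0.69=0.31; AND[min(a, b)] → w = 0.31
Rules with consequent 'moderate': {R1, R2} → strengths 0.31, 0.58
Aggregate via t-conorm [max(a, b)]: 0.58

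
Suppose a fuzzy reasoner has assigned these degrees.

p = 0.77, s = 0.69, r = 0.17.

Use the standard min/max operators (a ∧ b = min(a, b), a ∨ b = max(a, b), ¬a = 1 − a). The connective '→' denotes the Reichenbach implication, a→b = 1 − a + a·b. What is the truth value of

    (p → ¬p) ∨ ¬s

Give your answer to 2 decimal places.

0.41

¬p = 1 − 0.77 = 0.23
p → ¬p  [Reichenbach: 1 − a + a·b] with a=0.77, b=0.23 → 0.41
¬s = 1 − 0.69 = 0.31
(p → ¬p) ∨ ¬s = max(a, b) on (0.41, 0.31) = 0.41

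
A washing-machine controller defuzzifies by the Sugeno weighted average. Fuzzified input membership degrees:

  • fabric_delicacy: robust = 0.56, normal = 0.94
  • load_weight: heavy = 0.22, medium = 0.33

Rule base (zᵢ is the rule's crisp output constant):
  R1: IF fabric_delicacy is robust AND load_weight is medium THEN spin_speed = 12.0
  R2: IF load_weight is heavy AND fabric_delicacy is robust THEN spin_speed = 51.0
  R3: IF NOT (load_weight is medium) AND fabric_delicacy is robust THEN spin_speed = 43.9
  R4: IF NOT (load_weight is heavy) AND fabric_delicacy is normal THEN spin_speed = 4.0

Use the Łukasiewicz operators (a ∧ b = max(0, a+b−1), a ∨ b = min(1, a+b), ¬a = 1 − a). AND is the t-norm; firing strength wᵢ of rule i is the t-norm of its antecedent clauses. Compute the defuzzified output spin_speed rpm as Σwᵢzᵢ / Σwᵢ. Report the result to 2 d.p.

13.66

R1 (z=12.0): robust=0.56, medium=0.33; AND[max(0, a+b−1)] → w = 0.00
R2 (z=51.0): heavy=0.22, robust=0.56; AND[max(0, a+b−1)] → w = 0.00
R3 (z=43.9): ¬medium=1−0.33=0.67, robust=0.56; AND[max(0, a+b−1)] → w = 0.23
R4 (z=4.0): ¬heavy=1−0.22=0.78, normal=0.94; AND[max(0, a+b−1)] → w = 0.72
Weighted average = (0.00·12.0 + 0.00·51.0 + 0.23·43.9 + 0.72·4.0) / (0.00 + 0.00 + 0.23 + 0.72)
  = 12.9770 / 0.9500 = 13.66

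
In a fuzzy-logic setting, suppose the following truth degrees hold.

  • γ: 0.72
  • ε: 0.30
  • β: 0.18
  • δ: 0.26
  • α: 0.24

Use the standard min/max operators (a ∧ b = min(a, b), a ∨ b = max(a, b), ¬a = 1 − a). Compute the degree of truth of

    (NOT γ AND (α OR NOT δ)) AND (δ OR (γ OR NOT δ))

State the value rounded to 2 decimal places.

0.28

NOT γ = 1 − 0.72 = 0.28
NOT δ = 1 − 0.26 = 0.74
α OR NOT δ = max(a, b) on (0.24, 0.74) = 0.74
NOT γ AND (α OR NOT δ) = min(a, b) on (0.28, 0.74) = 0.28
NOT δ = 1 − 0.26 = 0.74
γ OR NOT δ = max(a, b) on (0.72, 0.74) = 0.74
δ OR (γ OR NOT δ) = max(a, b) on (0.26, 0.74) = 0.74
(NOT γ AND (α OR NOT δ)) AND (δ OR (γ OR NOT δ)) = min(a, b) on (0.28, 0.74) = 0.28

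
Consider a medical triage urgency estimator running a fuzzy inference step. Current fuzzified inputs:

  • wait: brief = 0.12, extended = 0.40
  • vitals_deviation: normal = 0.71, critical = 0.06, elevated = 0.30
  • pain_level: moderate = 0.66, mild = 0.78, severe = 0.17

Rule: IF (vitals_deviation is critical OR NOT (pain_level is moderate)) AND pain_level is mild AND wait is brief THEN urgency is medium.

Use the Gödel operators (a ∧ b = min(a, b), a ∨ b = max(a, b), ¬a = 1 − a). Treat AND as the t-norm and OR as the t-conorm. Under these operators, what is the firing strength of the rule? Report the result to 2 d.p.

0.12

firing strength: (critical=0.06 OR ¬moderate=1−0.66=0.34) = 0.34; AND[min(a, b)] with mild=0.78, brief=0.12 → w = 0.12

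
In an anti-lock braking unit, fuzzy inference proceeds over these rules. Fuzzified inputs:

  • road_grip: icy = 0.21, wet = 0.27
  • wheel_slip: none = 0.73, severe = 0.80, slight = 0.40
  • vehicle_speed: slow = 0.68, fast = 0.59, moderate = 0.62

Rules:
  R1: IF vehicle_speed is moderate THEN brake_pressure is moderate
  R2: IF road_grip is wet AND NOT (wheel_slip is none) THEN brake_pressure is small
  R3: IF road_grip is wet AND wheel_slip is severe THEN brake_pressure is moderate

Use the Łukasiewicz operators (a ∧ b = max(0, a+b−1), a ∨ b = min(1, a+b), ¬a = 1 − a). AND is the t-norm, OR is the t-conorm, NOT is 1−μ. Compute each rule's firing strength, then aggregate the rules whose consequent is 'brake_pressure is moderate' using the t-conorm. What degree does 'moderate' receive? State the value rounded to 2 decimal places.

R1: moderate=0.62 → w = 0.62
R2: wet=0.27, ¬none=1−0.73=0.27; AND[max(0, a+b−1)] → w = 0.00
R3: wet=0.27, severe=0.80; AND[max(0, a+b−1)] → w = 0.07
Rules with consequent 'moderate': {R1, R3} → strengths 0.62, 0.07
Aggregate via t-conorm [min(1, a+b)]: 0.69

0.69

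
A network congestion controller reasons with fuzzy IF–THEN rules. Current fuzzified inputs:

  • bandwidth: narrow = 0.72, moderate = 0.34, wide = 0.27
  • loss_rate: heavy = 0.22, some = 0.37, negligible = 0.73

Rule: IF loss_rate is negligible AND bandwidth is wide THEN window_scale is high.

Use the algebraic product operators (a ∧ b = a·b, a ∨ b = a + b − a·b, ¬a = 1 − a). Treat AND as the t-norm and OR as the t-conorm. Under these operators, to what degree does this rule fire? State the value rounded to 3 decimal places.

0.197

firing strength: negligible=0.73, wide=0.27; AND[a·b] → w = 0.1971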